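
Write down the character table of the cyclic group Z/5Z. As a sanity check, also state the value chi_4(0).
Character table of Z/5Z (irreps indexed chi_0,...,chi_4 with chi_k(m) = zeta_5^(k*m), zeta_5 = exp(2*pi*i/5)):
  irrep \ class  {0} (size 1)  {1} (size 1)    {2} (size 1)    {3} (size 1)    {4} (size 1)  
  chi_0          1             1               1               1               1             
  chi_1          1             exp(2*I*pi/5)   exp(4*I*pi/5)   exp(-4*I*pi/5)  exp(-2*I*pi/5)
  chi_2          1             exp(4*I*pi/5)   exp(-2*I*pi/5)  exp(2*I*pi/5)   exp(-4*I*pi/5)
  chi_3          1             exp(-4*I*pi/5)  exp(2*I*pi/5)   exp(-2*I*pi/5)  exp(4*I*pi/5) 
  chi_4          1             exp(-2*I*pi/5)  exp(-4*I*pi/5)  exp(4*I*pi/5)   exp(2*I*pi/5) 

Spot check: chi_4(0) = zeta_5^(4*0) = zeta_5^0 = 1.

Derivation: Z/5Z is abelian, so all 5 irreducible complex representations are 1-dimensional. They are given by chi_k(m) = zeta_5^(k*m) for k = 0,...,4. Row orthogonality: sum_m chi_k(m) conj(chi_l(m)) = 5 * [k = l].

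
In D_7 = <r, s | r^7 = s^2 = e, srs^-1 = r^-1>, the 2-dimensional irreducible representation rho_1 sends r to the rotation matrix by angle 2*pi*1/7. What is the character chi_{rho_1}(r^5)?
chi_{rho_1}(r^5) = 2*cos(2*pi*1*5/7) = -2*cos(3*pi/7)

Proof sketch: rho_1(r^5) is rotation by angle 2*pi*1*5/7, whose trace is 2*cos(2*pi*1*5/7) = -2*cos(3*pi/7).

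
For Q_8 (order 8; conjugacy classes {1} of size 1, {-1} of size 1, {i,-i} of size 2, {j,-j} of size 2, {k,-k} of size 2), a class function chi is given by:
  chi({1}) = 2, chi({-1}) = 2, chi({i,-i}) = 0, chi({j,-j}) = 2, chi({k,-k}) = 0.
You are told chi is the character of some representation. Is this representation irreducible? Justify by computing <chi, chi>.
Not irreducible (reducible): <chi, chi> = 2 > 1.

Derivation: <chi, chi> = (1/|G|) sum_C |C| * |chi(C)|^2 = (1/8)[1*|2|^2 + 1*|2|^2 + 2*|0|^2 + 2*|2|^2 + 2*|0|^2]
  = (1/8)[(4) + (4) + (0) + (8) + (0)] = 16/8 = 2.
A character is irreducible iff <chi, chi> = 1, so this representation is reducible.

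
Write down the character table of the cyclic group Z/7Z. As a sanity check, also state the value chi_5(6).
Character table of Z/7Z (irreps indexed chi_0,...,chi_6 with chi_k(m) = zeta_7^(k*m), zeta_7 = exp(2*pi*i/7)):
  irrep \ class  {0} (size 1)  {1} (size 1)    {2} (size 1)    {3} (size 1)    {4} (size 1)    {5} (size 1)    {6} (size 1)  
  chi_0          1             1               1               1               1               1               1             
  chi_1          1             exp(2*I*pi/7)   exp(4*I*pi/7)   exp(6*I*pi/7)   exp(-6*I*pi/7)  exp(-4*I*pi/7)  exp(-2*I*pi/7)
  chi_2          1             exp(4*I*pi/7)   exp(-6*I*pi/7)  exp(-2*I*pi/7)  exp(2*I*pi/7)   exp(6*I*pi/7)   exp(-4*I*pi/7)
  chi_3          1             exp(6*I*pi/7)   exp(-2*I*pi/7)  exp(4*I*pi/7)   exp(-4*I*pi/7)  exp(2*I*pi/7)   exp(-6*I*pi/7)
  chi_4          1             exp(-6*I*pi/7)  exp(2*I*pi/7)   exp(-4*I*pi/7)  exp(4*I*pi/7)   exp(-2*I*pi/7)  exp(6*I*pi/7) 
  chi_5          1             exp(-4*I*pi/7)  exp(6*I*pi/7)   exp(2*I*pi/7)   exp(-2*I*pi/7)  exp(-6*I*pi/7)  exp(4*I*pi/7) 
  chi_6          1             exp(-2*I*pi/7)  exp(-4*I*pi/7)  exp(-6*I*pi/7)  exp(6*I*pi/7)   exp(4*I*pi/7)   exp(2*I*pi/7) 

Spot check: chi_5(6) = zeta_7^(5*6) = zeta_7^30 = exp(4*I*pi/7).

Details: Z/7Z is abelian, so all 7 irreducible complex representations are 1-dimensional. They are given by chi_k(m) = zeta_7^(k*m) for k = 0,...,6. Row orthogonality: sum_m chi_k(m) conj(chi_l(m)) = 7 * [k = l].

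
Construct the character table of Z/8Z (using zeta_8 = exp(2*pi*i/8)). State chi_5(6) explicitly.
Character table of Z/8Z (irreps indexed chi_0,...,chi_7 with chi_k(m) = zeta_8^(k*m), zeta_8 = exp(2*pi*i/8)):
  irrep \ class  {0} (size 1)  {1} (size 1)    {2} (size 1)  {3} (size 1)    {4} (size 1)  {5} (size 1)    {6} (size 1)  {7} (size 1)  
  chi_0          1             1               1             1               1             1               1             1             
  chi_1          1             exp(I*pi/4)     I             exp(3*I*pi/4)   -1            exp(-3*I*pi/4)  -I            exp(-I*pi/4)  
  chi_2          1             I               -1            -I              1             I               -1            -I            
  chi_3          1             exp(3*I*pi/4)   -I            exp(I*pi/4)     -1            exp(-I*pi/4)    I             exp(-3*I*pi/4)
  chi_4          1             -1              1             -1              1             -1              1             -1            
  chi_5          1             exp(-3*I*pi/4)  I             exp(-I*pi/4)    -1            exp(I*pi/4)     -I            exp(3*I*pi/4) 
  chi_6          1             -I              -1            I               1             -I              -1            I             
  chi_7          1             exp(-I*pi/4)    -I            exp(-3*I*pi/4)  -1            exp(3*I*pi/4)   I             exp(I*pi/4)   

Spot check: chi_5(6) = zeta_8^(5*6) = zeta_8^30 = -I.

Solution. Z/8Z is abelian, so all 8 irreducible complex representations are 1-dimensional. They are given by chi_k(m) = zeta_8^(k*m) for k = 0,...,7. Row orthogonality: sum_m chi_k(m) conj(chi_l(m)) = 8 * [k = l].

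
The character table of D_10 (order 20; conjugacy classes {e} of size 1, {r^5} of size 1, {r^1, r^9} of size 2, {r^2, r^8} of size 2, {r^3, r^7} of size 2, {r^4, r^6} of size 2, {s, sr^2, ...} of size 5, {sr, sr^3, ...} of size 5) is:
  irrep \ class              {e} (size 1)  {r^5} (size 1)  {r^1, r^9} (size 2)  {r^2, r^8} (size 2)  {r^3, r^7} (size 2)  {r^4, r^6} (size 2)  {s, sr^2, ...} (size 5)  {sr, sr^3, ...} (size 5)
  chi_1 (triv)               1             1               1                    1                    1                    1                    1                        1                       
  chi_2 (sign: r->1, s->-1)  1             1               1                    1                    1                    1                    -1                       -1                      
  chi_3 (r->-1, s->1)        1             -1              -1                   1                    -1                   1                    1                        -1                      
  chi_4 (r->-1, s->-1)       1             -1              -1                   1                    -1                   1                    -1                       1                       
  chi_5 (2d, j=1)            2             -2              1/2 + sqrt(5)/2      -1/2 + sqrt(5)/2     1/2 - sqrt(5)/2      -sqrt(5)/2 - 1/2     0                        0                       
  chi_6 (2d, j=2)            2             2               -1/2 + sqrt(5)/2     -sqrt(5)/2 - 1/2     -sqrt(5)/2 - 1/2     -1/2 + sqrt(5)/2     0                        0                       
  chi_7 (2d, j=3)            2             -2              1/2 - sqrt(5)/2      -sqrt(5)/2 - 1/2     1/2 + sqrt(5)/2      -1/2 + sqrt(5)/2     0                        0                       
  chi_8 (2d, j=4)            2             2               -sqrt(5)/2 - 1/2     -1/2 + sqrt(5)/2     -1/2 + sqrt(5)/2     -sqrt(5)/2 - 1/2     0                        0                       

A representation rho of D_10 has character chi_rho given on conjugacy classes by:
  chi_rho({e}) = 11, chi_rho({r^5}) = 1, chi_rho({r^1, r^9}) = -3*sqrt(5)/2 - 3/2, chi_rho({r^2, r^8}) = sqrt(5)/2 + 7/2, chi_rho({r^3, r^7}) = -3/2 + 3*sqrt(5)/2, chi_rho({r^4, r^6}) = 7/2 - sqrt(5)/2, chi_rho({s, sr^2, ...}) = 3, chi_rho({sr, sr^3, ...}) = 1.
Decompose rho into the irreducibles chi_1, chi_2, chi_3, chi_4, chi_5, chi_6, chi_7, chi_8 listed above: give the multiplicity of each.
Multiplicities: chi_1: 2, chi_2: 0, chi_3: 2, chi_4: 1, chi_5: 0, chi_6: 0, chi_7: 1, chi_8: 2.

Argument: Use <chi_rho, chi> = (1/|G|) sum_C |C| * chi_rho(C) * conj(chi(C)) with |G| = 20 for each irreducible chi in the table:
  <chi_rho, chi_1> = (1/20)[1*(11)*conj(1) + 1*(1)*conj(1) + 2*(-3*sqrt(5)/2 - 3/2)*conj(1) + 2*(sqrt(5)/2 + 7/2)*conj(1) + 2*(-3/2 + 3*sqrt(5)/2)*conj(1) + 2*(7/2 - sqrt(5)/2)*conj(1) + 5*(3)*conj(1) + 5*(1)*conj(1)]
      = (1/20)[(11) + (1) + (-3*sqrt(5) - 3) + (sqrt(5) + 7) + (-3 + 3*sqrt(5)) + (7 - sqrt(5)) + (15) + (5)] = 40/20 = 2
  <chi_rho, chi_2> = (1/20)[1*(11)*conj(1) + 1*(1)*conj(1) + 2*(-3*sqrt(5)/2 - 3/2)*conj(1) + 2*(sqrt(5)/2 + 7/2)*conj(1) + 2*(-3/2 + 3*sqrt(5)/2)*conj(1) + 2*(7/2 - sqrt(5)/2)*conj(1) + 5*(3)*conj(-1) + 5*(1)*conj(-1)]
      = (1/20)[(11) + (1) + (-3*sqrt(5) - 3) + (sqrt(5) + 7) + (-3 + 3*sqrt(5)) + (7 - sqrt(5)) + (-15) + (-5)] = 0/20 = 0
  <chi_rho, chi_3> = (1/20)[1*(11)*conj(1) + 1*(1)*conj(-1) + 2*(-3*sqrt(5)/2 - 3/2)*conj(-1) + 2*(sqrt(5)/2 + 7/2)*conj(1) + 2*(-3/2 + 3*sqrt(5)/2)*conj(-1) + 2*(7/2 - sqrt(5)/2)*conj(1) + 5*(3)*conj(1) + 5*(1)*conj(-1)]
      = (1/20)[(11) + (-1) + (3 + 3*sqrt(5)) + (sqrt(5) + 7) + (3 - 3*sqrt(5)) + (7 - sqrt(5)) + (15) + (-5)] = 40/20 = 2
  <chi_rho, chi_4> = (1/20)[1*(11)*conj(1) + 1*(1)*conj(-1) + 2*(-3*sqrt(5)/2 - 3/2)*conj(-1) + 2*(sqrt(5)/2 + 7/2)*conj(1) + 2*(-3/2 + 3*sqrt(5)/2)*conj(-1) + 2*(7/2 - sqrt(5)/2)*conj(1) + 5*(3)*conj(-1) + 5*(1)*conj(1)]
      = (1/20)[(11) + (-1) + (3 + 3*sqrt(5)) + (sqrt(5) + 7) + (3 - 3*sqrt(5)) + (7 - sqrt(5)) + (-15) + (5)] = 20/20 = 1
  <chi_rho, chi_5> = (1/20)[1*(11)*conj(2) + 1*(1)*conj(-2) + 2*(-3*sqrt(5)/2 - 3/2)*conj(1/2 + sqrt(5)/2) + 2*(sqrt(5)/2 + 7/2)*conj(-1/2 + sqrt(5)/2) + 2*(-3/2 + 3*sqrt(5)/2)*conj(1/2 - sqrt(5)/2) + 2*(7/2 - sqrt(5)/2)*conj(-sqrt(5)/2 - 1/2) + 5*(3)*conj(0) + 5*(1)*conj(0)]
      = (1/20)[(22) + (-2) + (-9 - 3*sqrt(5)) + (-1 + 3*sqrt(5)) + (-9 + 3*sqrt(5)) + (-3*sqrt(5) - 1) + (0) + (0)] = 0/20 = 0
  <chi_rho, chi_6> = (1/20)[1*(11)*conj(2) + 1*(1)*conj(2) + 2*(-3*sqrt(5)/2 - 3/2)*conj(-1/2 + sqrt(5)/2) + 2*(sqrt(5)/2 + 7/2)*conj(-sqrt(5)/2 - 1/2) + 2*(-3/2 + 3*sqrt(5)/2)*conj(-sqrt(5)/2 - 1/2) + 2*(7/2 - sqrt(5)/2)*conj(-1/2 + sqrt(5)/2) + 5*(3)*conj(0) + 5*(1)*conj(0)]
      = (1/20)[(22) + (2) + (-6) + (-4*sqrt(5) - 6) + (-6) + (-6 + 4*sqrt(5)) + (0) + (0)] = 0/20 = 0
  <chi_rho, chi_7> = (1/20)[1*(11)*conj(2) + 1*(1)*conj(-2) + 2*(-3*sqrt(5)/2 - 3/2)*conj(1/2 - sqrt(5)/2) + 2*(sqrt(5)/2 + 7/2)*conj(-sqrt(5)/2 - 1/2) + 2*(-3/2 + 3*sqrt(5)/2)*conj(1/2 + sqrt(5)/2) + 2*(7/2 - sqrt(5)/2)*conj(-1/2 + sqrt(5)/2) + 5*(3)*conj(0) + 5*(1)*conj(0)]
      = (1/20)[(22) + (-2) + (6) + (-4*sqrt(5) - 6) + (6) + (-6 + 4*sqrt(5)) + (0) + (0)] = 20/20 = 1
  <chi_rho, chi_8> = (1/20)[1*(11)*conj(2) + 1*(1)*conj(2) + 2*(-3*sqrt(5)/2 - 3/2)*conj(-sqrt(5)/2 - 1/2) + 2*(sqrt(5)/2 + 7/2)*conj(-1/2 + sqrt(5)/2) + 2*(-3/2 + 3*sqrt(5)/2)*conj(-1/2 + sqrt(5)/2) + 2*(7/2 - sqrt(5)/2)*conj(-sqrt(5)/2 - 1/2) + 5*(3)*conj(0) + 5*(1)*conj(0)]
      = (1/20)[(22) + (2) + (3*sqrt(5) + 9) + (-1 + 3*sqrt(5)) + (9 - 3*sqrt(5)) + (-3*sqrt(5) - 1) + (0) + (0)] = 40/20 = 2
Dimension check: dim(rho) = sum (mult * dim) = 2*1 + 0*1 + 2*1 + 1*1 + 0*2 + 0*2 + 1*2 + 2*2 = 11 = chi_rho(e) = 11.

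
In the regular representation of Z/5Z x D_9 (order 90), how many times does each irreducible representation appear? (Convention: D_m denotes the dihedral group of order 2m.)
Each irreducible V_i of dimension d_i appears with multiplicity d_i, i.e. rho_reg = (direct sum over all irreducibles V_i) d_i V_i. The irreducible dimensions for Z/5Z x D_9 are 1, 1, 1, 1, 1, 1, 1, 1, 1, 1, 2, 2, 2, 2, 2, 2, 2, 2, 2, 2, 2, 2, 2, 2, 2, 2, 2, 2, 2, 2: 10 irreducibles of dimension 1, each with multiplicity 1; 20 irreducibles of dimension 2, each with multiplicity 2. Total dimension 10*1*1 + 20*2*2 = 90 = |G|.

Reasoning: General theorem: in the regular representation of a finite group G, each irreducible appears with multiplicity equal to its dimension. Check: dim(rho_reg) = sum d_i^2 = 1 + 1 + 1 + 1 + 1 + 1 + 1 + 1 + 1 + 1 + 4 + 4 + 4 + 4 + 4 + 4 + 4 + 4 + 4 + 4 + 4 + 4 + 4 + 4 + 4 + 4 + 4 + 4 + 4 + 4 = 90 = |G|.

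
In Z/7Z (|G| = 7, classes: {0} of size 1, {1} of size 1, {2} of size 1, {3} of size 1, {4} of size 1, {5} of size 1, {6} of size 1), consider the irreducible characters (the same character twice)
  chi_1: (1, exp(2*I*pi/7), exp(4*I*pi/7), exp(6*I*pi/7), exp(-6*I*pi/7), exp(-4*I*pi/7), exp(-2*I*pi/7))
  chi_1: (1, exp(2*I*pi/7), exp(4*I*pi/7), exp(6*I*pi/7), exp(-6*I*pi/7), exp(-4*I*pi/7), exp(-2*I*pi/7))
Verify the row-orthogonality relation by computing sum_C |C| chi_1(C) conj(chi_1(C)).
Sum = 7 = |G| = 7; so <chi_1, chi_1> = 1 (norm-1 confirms irreducibility).

Working: Compute term by term over conjugacy classes (|C| * chi_1(C) * conj(chi_1(C))):
  1*(1)*conj(1) + 1*(exp(2*I*pi/7))*conj(exp(2*I*pi/7)) + 1*(exp(4*I*pi/7))*conj(exp(4*I*pi/7)) + 1*(exp(6*I*pi/7))*conj(exp(6*I*pi/7)) + 1*(exp(-6*I*pi/7))*conj(exp(-6*I*pi/7)) + 1*(exp(-4*I*pi/7))*conj(exp(-4*I*pi/7)) + 1*(exp(-2*I*pi/7))*conj(exp(-2*I*pi/7))
  = (1) + (1) + (1) + (1) + (1) + (1) + (1)
  = 7.
(Exp terms are combined using exp(i*s)*conj(exp(i*t)) = exp(i*(s-t)), and sums of them are collapsed using the identity that for every m > 1 the m distinct m-th roots of unity sum to 0, e.g. 1 + exp(2*I*pi/3) + exp(-2*I*pi/3) = 0.)
Dividing by |G| = 7 gives 7/7 = 1, matching the row-orthogonality relation <chi_1, chi_1> = [chi_1 = chi_1].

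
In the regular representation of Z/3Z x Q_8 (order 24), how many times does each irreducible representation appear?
Each irreducible V_i of dimension d_i appears with multiplicity d_i, i.e. rho_reg = (direct sum over all irreducibles V_i) d_i V_i. The irreducible dimensions for Z/3Z x Q_8 are 1, 1, 1, 1, 1, 1, 1, 1, 1, 1, 1, 1, 2, 2, 2: 12 irreducibles of dimension 1, each with multiplicity 1; 3 irreducibles of dimension 2, each with multiplicity 2. Total dimension 12*1*1 + 3*2*2 = 24 = |G|.

Why: General theorem: in the regular representation of a finite group G, each irreducible appears with multiplicity equal to its dimension. Check: dim(rho_reg) = sum d_i^2 = 1 + 1 + 1 + 1 + 1 + 1 + 1 + 1 + 1 + 1 + 1 + 1 + 4 + 4 + 4 = 24 = |G|.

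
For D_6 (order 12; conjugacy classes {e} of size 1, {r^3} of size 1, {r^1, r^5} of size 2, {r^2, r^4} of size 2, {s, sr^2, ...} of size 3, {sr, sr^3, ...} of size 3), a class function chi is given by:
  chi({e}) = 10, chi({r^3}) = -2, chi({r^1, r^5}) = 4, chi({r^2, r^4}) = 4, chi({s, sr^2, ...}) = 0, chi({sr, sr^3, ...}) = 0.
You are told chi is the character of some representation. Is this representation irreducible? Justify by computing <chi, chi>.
Not irreducible (reducible): <chi, chi> = 14 > 1.

<chi, chi> = (1/|G|) sum_C |C| * |chi(C)|^2 = (1/12)[1*|10|^2 + 1*|-2|^2 + 2*|4|^2 + 2*|4|^2 + 3*|0|^2 + 3*|0|^2]
  = (1/12)[(100) + (4) + (32) + (32) + (0) + (0)] = 168/12 = 14.
A character is irreducible iff <chi, chi> = 1, so this representation is reducible.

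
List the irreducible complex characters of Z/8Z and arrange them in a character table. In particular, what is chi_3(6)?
Character table of Z/8Z (irreps indexed chi_0,...,chi_7 with chi_k(m) = zeta_8^(k*m), zeta_8 = exp(2*pi*i/8)):
  irrep \ class  {0} (size 1)  {1} (size 1)    {2} (size 1)  {3} (size 1)    {4} (size 1)  {5} (size 1)    {6} (size 1)  {7} (size 1)  
  chi_0          1             1               1             1               1             1               1             1             
  chi_1          1             exp(I*pi/4)     I             exp(3*I*pi/4)   -1            exp(-3*I*pi/4)  -I            exp(-I*pi/4)  
  chi_2          1             I               -1            -I              1             I               -1            -I            
  chi_3          1             exp(3*I*pi/4)   -I            exp(I*pi/4)     -1            exp(-I*pi/4)    I             exp(-3*I*pi/4)
  chi_4          1             -1              1             -1              1             -1              1             -1            
  chi_5          1             exp(-3*I*pi/4)  I             exp(-I*pi/4)    -1            exp(I*pi/4)     -I            exp(3*I*pi/4) 
  chi_6          1             -I              -1            I               1             -I              -1            I             
  chi_7          1             exp(-I*pi/4)    -I            exp(-3*I*pi/4)  -1            exp(3*I*pi/4)   I             exp(I*pi/4)   

Spot check: chi_3(6) = zeta_8^(3*6) = zeta_8^18 = I.

Derivation: Z/8Z is abelian, so all 8 irreducible complex representations are 1-dimensional. They are given by chi_k(m) = zeta_8^(k*m) for k = 0,...,7. Row orthogonality: sum_m chi_k(m) conj(chi_l(m)) = 8 * [k = l].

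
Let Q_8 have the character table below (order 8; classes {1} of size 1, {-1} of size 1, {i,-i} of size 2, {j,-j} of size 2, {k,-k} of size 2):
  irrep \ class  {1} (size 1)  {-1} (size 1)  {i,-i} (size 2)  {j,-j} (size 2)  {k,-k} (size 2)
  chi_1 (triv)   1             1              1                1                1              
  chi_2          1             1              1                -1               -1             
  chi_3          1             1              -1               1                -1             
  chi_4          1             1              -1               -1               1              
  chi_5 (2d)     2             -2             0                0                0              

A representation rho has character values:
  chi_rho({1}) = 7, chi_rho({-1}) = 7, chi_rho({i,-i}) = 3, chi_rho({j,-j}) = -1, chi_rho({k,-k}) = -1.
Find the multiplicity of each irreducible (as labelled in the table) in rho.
Multiplicities: chi_1: 2, chi_2: 3, chi_3: 1, chi_4: 1, chi_5: 0.

Derivation: Use <chi_rho, chi> = (1/|G|) sum_C |C| * chi_rho(C) * conj(chi(C)) with |G| = 8 for each irreducible chi in the table:
  <chi_rho, chi_1> = (1/8)[1*(7)*conj(1) + 1*(7)*conj(1) + 2*(3)*conj(1) + 2*(-1)*conj(1) + 2*(-1)*conj(1)]
      = (1/8)[(7) + (7) + (6) + (-2) + (-2)] = 16/8 = 2
  <chi_rho, chi_2> = (1/8)[1*(7)*conj(1) + 1*(7)*conj(1) + 2*(3)*conj(1) + 2*(-1)*conj(-1) + 2*(-1)*conj(-1)]
      = (1/8)[(7) + (7) + (6) + (2) + (2)] = 24/8 = 3
  <chi_rho, chi_3> = (1/8)[1*(7)*conj(1) + 1*(7)*conj(1) + 2*(3)*conj(-1) + 2*(-1)*conj(1) + 2*(-1)*conj(-1)]
      = (1/8)[(7) + (7) + (-6) + (-2) + (2)] = 8/8 = 1
  <chi_rho, chi_4> = (1/8)[1*(7)*conj(1) + 1*(7)*conj(1) + 2*(3)*conj(-1) + 2*(-1)*conj(-1) + 2*(-1)*conj(1)]
      = (1/8)[(7) + (7) + (-6) + (2) + (-2)] = 8/8 = 1
  <chi_rho, chi_5> = (1/8)[1*(7)*conj(2) + 1*(7)*conj(-2) + 2*(3)*conj(0) + 2*(-1)*conj(0) + 2*(-1)*conj(0)]
      = (1/8)[(14) + (-14) + (0) + (0) + (0)] = 0/8 = 0
Dimension check: dim(rho) = sum (mult * dim) = 2*1 + 3*1 + 1*1 + 1*1 + 0*2 = 7 = chi_rho(e) = 7.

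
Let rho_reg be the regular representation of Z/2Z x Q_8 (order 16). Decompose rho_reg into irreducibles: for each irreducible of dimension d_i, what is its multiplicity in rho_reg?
Each irreducible V_i of dimension d_i appears with multiplicity d_i, i.e. rho_reg = (direct sum over all irreducibles V_i) d_i V_i. The irreducible dimensions for Z/2Z x Q_8 are 1, 1, 1, 1, 1, 1, 1, 1, 2, 2: 8 irreducibles of dimension 1, each with multiplicity 1; 2 irreducibles of dimension 2, each with multiplicity 2. Total dimension 8*1*1 + 2*2*2 = 16 = |G|.

Explanation: General theorem: in the regular representation of a finite group G, each irreducible appears with multiplicity equal to its dimension. Check: dim(rho_reg) = sum d_i^2 = 1 + 1 + 1 + 1 + 1 + 1 + 1 + 1 + 4 + 4 = 16 = |G|.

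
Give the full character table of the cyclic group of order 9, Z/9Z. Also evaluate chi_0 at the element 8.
Character table of Z/9Z (irreps indexed chi_0,...,chi_8 with chi_k(m) = zeta_9^(k*m), zeta_9 = exp(2*pi*i/9)):
  irrep \ class  {0} (size 1)  {1} (size 1)    {2} (size 1)    {3} (size 1)    {4} (size 1)    {5} (size 1)    {6} (size 1)    {7} (size 1)    {8} (size 1)  
  chi_0          1             1               1               1               1               1               1               1               1             
  chi_1          1             exp(2*I*pi/9)   exp(4*I*pi/9)   exp(2*I*pi/3)   exp(8*I*pi/9)   exp(-8*I*pi/9)  exp(-2*I*pi/3)  exp(-4*I*pi/9)  exp(-2*I*pi/9)
  chi_2          1             exp(4*I*pi/9)   exp(8*I*pi/9)   exp(-2*I*pi/3)  exp(-2*I*pi/9)  exp(2*I*pi/9)   exp(2*I*pi/3)   exp(-8*I*pi/9)  exp(-4*I*pi/9)
  chi_3          1             exp(2*I*pi/3)   exp(-2*I*pi/3)  1               exp(2*I*pi/3)   exp(-2*I*pi/3)  1               exp(2*I*pi/3)   exp(-2*I*pi/3)
  chi_4          1             exp(8*I*pi/9)   exp(-2*I*pi/9)  exp(2*I*pi/3)   exp(-4*I*pi/9)  exp(4*I*pi/9)   exp(-2*I*pi/3)  exp(2*I*pi/9)   exp(-8*I*pi/9)
  chi_5          1             exp(-8*I*pi/9)  exp(2*I*pi/9)   exp(-2*I*pi/3)  exp(4*I*pi/9)   exp(-4*I*pi/9)  exp(2*I*pi/3)   exp(-2*I*pi/9)  exp(8*I*pi/9) 
  chi_6          1             exp(-2*I*pi/3)  exp(2*I*pi/3)   1               exp(-2*I*pi/3)  exp(2*I*pi/3)   1               exp(-2*I*pi/3)  exp(2*I*pi/3) 
  chi_7          1             exp(-4*I*pi/9)  exp(-8*I*pi/9)  exp(2*I*pi/3)   exp(2*I*pi/9)   exp(-2*I*pi/9)  exp(-2*I*pi/3)  exp(8*I*pi/9)   exp(4*I*pi/9) 
  chi_8          1             exp(-2*I*pi/9)  exp(-4*I*pi/9)  exp(-2*I*pi/3)  exp(-8*I*pi/9)  exp(8*I*pi/9)   exp(2*I*pi/3)   exp(4*I*pi/9)   exp(2*I*pi/9) 

Spot check: chi_0(8) = zeta_9^(0*8) = zeta_9^0 = 1.

Solution. Z/9Z is abelian, so all 9 irreducible complex representations are 1-dimensional. They are given by chi_k(m) = zeta_9^(k*m) for k = 0,...,8. Row orthogonality: sum_m chi_k(m) conj(chi_l(m)) = 9 * [k = l].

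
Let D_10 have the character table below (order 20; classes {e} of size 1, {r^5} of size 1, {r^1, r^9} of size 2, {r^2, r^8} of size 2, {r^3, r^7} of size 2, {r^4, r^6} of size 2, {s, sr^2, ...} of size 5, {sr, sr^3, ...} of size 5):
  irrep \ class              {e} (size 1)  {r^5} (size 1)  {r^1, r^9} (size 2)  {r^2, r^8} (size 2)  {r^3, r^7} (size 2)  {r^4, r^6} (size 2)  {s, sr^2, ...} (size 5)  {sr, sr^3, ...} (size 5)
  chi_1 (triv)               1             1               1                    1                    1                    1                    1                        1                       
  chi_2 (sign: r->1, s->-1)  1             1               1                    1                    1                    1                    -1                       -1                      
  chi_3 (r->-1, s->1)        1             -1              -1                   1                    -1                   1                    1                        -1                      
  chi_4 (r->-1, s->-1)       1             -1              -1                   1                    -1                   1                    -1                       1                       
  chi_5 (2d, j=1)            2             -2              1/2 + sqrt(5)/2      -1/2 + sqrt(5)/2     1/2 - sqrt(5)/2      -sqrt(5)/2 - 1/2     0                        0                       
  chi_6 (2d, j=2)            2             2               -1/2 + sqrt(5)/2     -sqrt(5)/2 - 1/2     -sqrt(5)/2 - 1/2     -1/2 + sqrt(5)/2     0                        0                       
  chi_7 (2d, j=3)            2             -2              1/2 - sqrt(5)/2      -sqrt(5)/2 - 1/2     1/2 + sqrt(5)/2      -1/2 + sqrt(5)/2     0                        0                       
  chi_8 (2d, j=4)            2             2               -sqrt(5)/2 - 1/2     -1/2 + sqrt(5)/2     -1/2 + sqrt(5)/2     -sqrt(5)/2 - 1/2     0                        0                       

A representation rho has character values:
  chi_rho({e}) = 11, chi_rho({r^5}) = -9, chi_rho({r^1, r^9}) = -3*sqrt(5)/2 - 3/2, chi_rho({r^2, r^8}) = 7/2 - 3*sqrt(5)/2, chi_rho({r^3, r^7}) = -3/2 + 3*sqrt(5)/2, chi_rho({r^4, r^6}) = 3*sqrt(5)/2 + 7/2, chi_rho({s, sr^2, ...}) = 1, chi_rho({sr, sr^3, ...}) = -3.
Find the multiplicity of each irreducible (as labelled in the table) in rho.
Multiplicities: chi_1: 0, chi_2: 1, chi_3: 3, chi_4: 1, chi_5: 0, chi_6: 0, chi_7: 3, chi_8: 0.

Argument: Use <chi_rho, chi> = (1/|G|) sum_C |C| * chi_rho(C) * conj(chi(C)) with |G| = 20 for each irreducible chi in the table:
  <chi_rho, chi_1> = (1/20)[1*(11)*conj(1) + 1*(-9)*conj(1) + 2*(-3*sqrt(5)/2 - 3/2)*conj(1) + 2*(7/2 - 3*sqrt(5)/2)*conj(1) + 2*(-3/2 + 3*sqrt(5)/2)*conj(1) + 2*(3*sqrt(5)/2 + 7/2)*conj(1) + 5*(1)*conj(1) + 5*(-3)*conj(1)]
      = (1/20)[(11) + (-9) + (-3*sqrt(5) - 3) + (7 - 3*sqrt(5)) + (-3 + 3*sqrt(5)) + (3*sqrt(5) + 7) + (5) + (-15)] = 0/20 = 0
  <chi_rho, chi_2> = (1/20)[1*(11)*conj(1) + 1*(-9)*conj(1) + 2*(-3*sqrt(5)/2 - 3/2)*conj(1) + 2*(7/2 - 3*sqrt(5)/2)*conj(1) + 2*(-3/2 + 3*sqrt(5)/2)*conj(1) + 2*(3*sqrt(5)/2 + 7/2)*conj(1) + 5*(1)*conj(-1) + 5*(-3)*conj(-1)]
      = (1/20)[(11) + (-9) + (-3*sqrt(5) - 3) + (7 - 3*sqrt(5)) + (-3 + 3*sqrt(5)) + (3*sqrt(5) + 7) + (-5) + (15)] = 20/20 = 1
  <chi_rho, chi_3> = (1/20)[1*(11)*conj(1) + 1*(-9)*conj(-1) + 2*(-3*sqrt(5)/2 - 3/2)*conj(-1) + 2*(7/2 - 3*sqrt(5)/2)*conj(1) + 2*(-3/2 + 3*sqrt(5)/2)*conj(-1) + 2*(3*sqrt(5)/2 + 7/2)*conj(1) + 5*(1)*conj(1) + 5*(-3)*conj(-1)]
      = (1/20)[(11) + (9) + (3 + 3*sqrt(5)) + (7 - 3*sqrt(5)) + (3 - 3*sqrt(5)) + (3*sqrt(5) + 7) + (5) + (15)] = 60/20 = 3
  <chi_rho, chi_4> = (1/20)[1*(11)*conj(1) + 1*(-9)*conj(-1) + 2*(-3*sqrt(5)/2 - 3/2)*conj(-1) + 2*(7/2 - 3*sqrt(5)/2)*conj(1) + 2*(-3/2 + 3*sqrt(5)/2)*conj(-1) + 2*(3*sqrt(5)/2 + 7/2)*conj(1) + 5*(1)*conj(-1) + 5*(-3)*conj(1)]
      = (1/20)[(11) + (9) + (3 + 3*sqrt(5)) + (7 - 3*sqrt(5)) + (3 - 3*sqrt(5)) + (3*sqrt(5) + 7) + (-5) + (-15)] = 20/20 = 1
  <chi_rho, chi_5> = (1/20)[1*(11)*conj(2) + 1*(-9)*conj(-2) + 2*(-3*sqrt(5)/2 - 3/2)*conj(1/2 + sqrt(5)/2) + 2*(7/2 - 3*sqrt(5)/2)*conj(-1/2 + sqrt(5)/2) + 2*(-3/2 + 3*sqrt(5)/2)*conj(1/2 - sqrt(5)/2) + 2*(3*sqrt(5)/2 + 7/2)*conj(-sqrt(5)/2 - 1/2) + 5*(1)*conj(0) + 5*(-3)*conj(0)]
      = (1/20)[(22) + (18) + (-9 - 3*sqrt(5)) + (-11 + 5*sqrt(5)) + (-9 + 3*sqrt(5)) + (-5*sqrt(5) - 11) + (0) + (0)] = 0/20 = 0
  <chi_rho, chi_6> = (1/20)[1*(11)*conj(2) + 1*(-9)*conj(2) + 2*(-3*sqrt(5)/2 - 3/2)*conj(-1/2 + sqrt(5)/2) + 2*(7/2 - 3*sqrt(5)/2)*conj(-sqrt(5)/2 - 1/2) + 2*(-3/2 + 3*sqrt(5)/2)*conj(-sqrt(5)/2 - 1/2) + 2*(3*sqrt(5)/2 + 7/2)*conj(-1/2 + sqrt(5)/2) + 5*(1)*conj(0) + 5*(-3)*conj(0)]
      = (1/20)[(22) + (-18) + (-6) + (4 - 2*sqrt(5)) + (-6) + (4 + 2*sqrt(5)) + (0) + (0)] = 0/20 = 0
  <chi_rho, chi_7> = (1/20)[1*(11)*conj(2) + 1*(-9)*conj(-2) + 2*(-3*sqrt(5)/2 - 3/2)*conj(1/2 - sqrt(5)/2) + 2*(7/2 - 3*sqrt(5)/2)*conj(-sqrt(5)/2 - 1/2) + 2*(-3/2 + 3*sqrt(5)/2)*conj(1/2 + sqrt(5)/2) + 2*(3*sqrt(5)/2 + 7/2)*conj(-1/2 + sqrt(5)/2) + 5*(1)*conj(0) + 5*(-3)*conj(0)]
      = (1/20)[(22) + (18) + (6) + (4 - 2*sqrt(5)) + (6) + (4 + 2*sqrt(5)) + (0) + (0)] = 60/20 = 3
  <chi_rho, chi_8> = (1/20)[1*(11)*conj(2) + 1*(-9)*conj(2) + 2*(-3*sqrt(5)/2 - 3/2)*conj(-sqrt(5)/2 - 1/2) + 2*(7/2 - 3*sqrt(5)/2)*conj(-1/2 + sqrt(5)/2) + 2*(-3/2 + 3*sqrt(5)/2)*conj(-1/2 + sqrt(5)/2) + 2*(3*sqrt(5)/2 + 7/2)*conj(-sqrt(5)/2 - 1/2) + 5*(1)*conj(0) + 5*(-3)*conj(0)]
      = (1/20)[(22) + (-18) + (3*sqrt(5) + 9) + (-11 + 5*sqrt(5)) + (9 - 3*sqrt(5)) + (-5*sqrt(5) - 11) + (0) + (0)] = 0/20 = 0
Dimension check: dim(rho) = sum (mult * dim) = 0*1 + 1*1 + 3*1 + 1*1 + 0*2 + 0*2 + 3*2 + 0*2 = 11 = chi_rho(e) = 11.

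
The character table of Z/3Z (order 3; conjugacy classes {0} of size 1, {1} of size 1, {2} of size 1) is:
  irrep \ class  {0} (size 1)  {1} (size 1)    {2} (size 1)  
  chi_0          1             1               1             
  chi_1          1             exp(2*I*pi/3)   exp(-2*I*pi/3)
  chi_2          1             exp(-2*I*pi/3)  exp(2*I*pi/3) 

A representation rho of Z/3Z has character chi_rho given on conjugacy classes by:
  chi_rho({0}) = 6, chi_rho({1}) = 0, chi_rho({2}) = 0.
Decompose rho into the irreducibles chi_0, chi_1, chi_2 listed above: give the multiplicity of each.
Multiplicities: chi_0: 2, chi_1: 2, chi_2: 2.

Derivation: Use <chi_rho, chi> = (1/|G|) sum_C |C| * chi_rho(C) * conj(chi(C)) with |G| = 3 for each irreducible chi in the table:
  <chi_rho, chi_0> = (1/3)[1*(6)*conj(1) + 1*(0)*conj(1) + 1*(0)*conj(1)]
      = (1/3)[(6) + (0) + (0)] = 6/3 = 2
  <chi_rho, chi_1> = (1/3)[1*(6)*conj(1) + 1*(0)*conj(exp(2*I*pi/3)) + 1*(0)*conj(exp(-2*I*pi/3))]
      = (1/3)[(6) + (0) + (0)] = 6/3 = 2
  <chi_rho, chi_2> = (1/3)[1*(6)*conj(1) + 1*(0)*conj(exp(-2*I*pi/3)) + 1*(0)*conj(exp(2*I*pi/3))]
      = (1/3)[(6) + (0) + (0)] = 6/3 = 2
(Exp terms are combined using exp(i*s)*conj(exp(i*t)) = exp(i*(s-t)), and sums of them are collapsed using the identity that for every m > 1 the m distinct m-th roots of unity sum to 0, e.g. 1 + exp(2*I*pi/3) + exp(-2*I*pi/3) = 0.)
Dimension check: dim(rho) = sum (mult * dim) = 2*1 + 2*1 + 2*1 = 6 = chi_rho(e) = 6.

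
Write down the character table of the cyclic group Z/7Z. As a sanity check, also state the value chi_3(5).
Character table of Z/7Z (irreps indexed chi_0,...,chi_6 with chi_k(m) = zeta_7^(k*m), zeta_7 = exp(2*pi*i/7)):
  irrep \ class  {0} (size 1)  {1} (size 1)    {2} (size 1)    {3} (size 1)    {4} (size 1)    {5} (size 1)    {6} (size 1)  
  chi_0          1             1               1               1               1               1               1             
  chi_1          1             exp(2*I*pi/7)   exp(4*I*pi/7)   exp(6*I*pi/7)   exp(-6*I*pi/7)  exp(-4*I*pi/7)  exp(-2*I*pi/7)
  chi_2          1             exp(4*I*pi/7)   exp(-6*I*pi/7)  exp(-2*I*pi/7)  exp(2*I*pi/7)   exp(6*I*pi/7)   exp(-4*I*pi/7)
  chi_3          1             exp(6*I*pi/7)   exp(-2*I*pi/7)  exp(4*I*pi/7)   exp(-4*I*pi/7)  exp(2*I*pi/7)   exp(-6*I*pi/7)
  chi_4          1             exp(-6*I*pi/7)  exp(2*I*pi/7)   exp(-4*I*pi/7)  exp(4*I*pi/7)   exp(-2*I*pi/7)  exp(6*I*pi/7) 
  chi_5          1             exp(-4*I*pi/7)  exp(6*I*pi/7)   exp(2*I*pi/7)   exp(-2*I*pi/7)  exp(-6*I*pi/7)  exp(4*I*pi/7) 
  chi_6          1             exp(-2*I*pi/7)  exp(-4*I*pi/7)  exp(-6*I*pi/7)  exp(6*I*pi/7)   exp(4*I*pi/7)   exp(2*I*pi/7) 

Spot check: chi_3(5) = zeta_7^(3*5) = zeta_7^15 = exp(2*I*pi/7).

Z/7Z is abelian, so all 7 irreducible complex representations are 1-dimensional. They are given by chi_k(m) = zeta_7^(k*m) for k = 0,...,6. Row orthogonality: sum_m chi_k(m) conj(chi_l(m)) = 7 * [k = l].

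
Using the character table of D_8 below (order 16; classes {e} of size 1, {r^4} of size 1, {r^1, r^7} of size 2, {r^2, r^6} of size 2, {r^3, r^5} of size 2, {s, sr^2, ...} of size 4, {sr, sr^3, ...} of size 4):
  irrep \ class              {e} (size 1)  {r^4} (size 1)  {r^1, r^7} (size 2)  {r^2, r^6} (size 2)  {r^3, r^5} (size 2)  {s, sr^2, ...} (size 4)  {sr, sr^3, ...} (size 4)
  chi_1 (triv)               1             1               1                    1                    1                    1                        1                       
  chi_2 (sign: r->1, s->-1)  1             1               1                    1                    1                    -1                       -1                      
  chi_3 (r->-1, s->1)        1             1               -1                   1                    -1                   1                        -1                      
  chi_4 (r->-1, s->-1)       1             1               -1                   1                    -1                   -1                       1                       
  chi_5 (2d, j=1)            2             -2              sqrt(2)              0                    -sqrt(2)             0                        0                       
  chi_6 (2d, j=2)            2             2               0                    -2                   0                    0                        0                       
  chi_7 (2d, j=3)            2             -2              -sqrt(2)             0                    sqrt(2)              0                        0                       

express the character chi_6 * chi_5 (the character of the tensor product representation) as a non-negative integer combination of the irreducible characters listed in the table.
chi_6 tensor chi_5 = chi_5 + chi_7 (all other irreducibles have multiplicity 0).

The character of a tensor product is the pointwise product (chi_6 * chi_5)(C) = chi_6(C) * chi_5(C):
  {e}: (2)*(2), {r^4}: (2)*(-2), {r^1, r^7}: (0)*(sqrt(2)), {r^2, r^6}: (-2)*(0), {r^3, r^5}: (0)*(-sqrt(2)), {s, sr^2, ...}: (0)*(0), {sr, sr^3, ...}: (0)*(0)
so (chi_6 * chi_5) takes values
  {e} -> 4, {r^4} -> -4, {r^1, r^7} -> 0, {r^2, r^6} -> 0, {r^3, r^5} -> 0, {s, sr^2, ...} -> 0, {sr, sr^3, ...} -> 0.
Now take the inner product of this character with each irreducible chi from the table, <chi_6*chi_5, chi> = (1/16) sum_C |C| (chi_6*chi_5)(C) conj(chi(C)):
  <chi_6*chi_5, chi_1> = (1/16)[1*(4)*conj(1) + 1*(-4)*conj(1) + 2*(0)*conj(1) + 2*(0)*conj(1) + 2*(0)*conj(1) + 4*(0)*conj(1) + 4*(0)*conj(1)]
      = (1/16)[(4) + (-4) + (0) + (0) + (0) + (0) + (0)] = 0/16 = 0
  <chi_6*chi_5, chi_2> = (1/16)[1*(4)*conj(1) + 1*(-4)*conj(1) + 2*(0)*conj(1) + 2*(0)*conj(1) + 2*(0)*conj(1) + 4*(0)*conj(-1) + 4*(0)*conj(-1)]
      = (1/16)[(4) + (-4) + (0) + (0) + (0) + (0) + (0)] = 0/16 = 0
  <chi_6*chi_5, chi_3> = (1/16)[1*(4)*conj(1) + 1*(-4)*conj(1) + 2*(0)*conj(-1) + 2*(0)*conj(1) + 2*(0)*conj(-1) + 4*(0)*conj(1) + 4*(0)*conj(-1)]
      = (1/16)[(4) + (-4) + (0) + (0) + (0) + (0) + (0)] = 0/16 = 0
  <chi_6*chi_5, chi_4> = (1/16)[1*(4)*conj(1) + 1*(-4)*conj(1) + 2*(0)*conj(-1) + 2*(0)*conj(1) + 2*(0)*conj(-1) + 4*(0)*conj(-1) + 4*(0)*conj(1)]
      = (1/16)[(4) + (-4) + (0) + (0) + (0) + (0) + (0)] = 0/16 = 0
  <chi_6*chi_5, chi_5> = (1/16)[1*(4)*conj(2) + 1*(-4)*conj(-2) + 2*(0)*conj(sqrt(2)) + 2*(0)*conj(0) + 2*(0)*conj(-sqrt(2)) + 4*(0)*conj(0) + 4*(0)*conj(0)]
      = (1/16)[(8) + (8) + (0) + (0) + (0) + (0) + (0)] = 16/16 = 1
  <chi_6*chi_5, chi_6> = (1/16)[1*(4)*conj(2) + 1*(-4)*conj(2) + 2*(0)*conj(0) + 2*(0)*conj(-2) + 2*(0)*conj(0) + 4*(0)*conj(0) + 4*(0)*conj(0)]
      = (1/16)[(8) + (-8) + (0) + (0) + (0) + (0) + (0)] = 0/16 = 0
  <chi_6*chi_5, chi_7> = (1/16)[1*(4)*conj(2) + 1*(-4)*conj(-2) + 2*(0)*conj(-sqrt(2)) + 2*(0)*conj(0) + 2*(0)*conj(sqrt(2)) + 4*(0)*conj(0) + 4*(0)*conj(0)]
      = (1/16)[(8) + (8) + (0) + (0) + (0) + (0) + (0)] = 16/16 = 1
Hence the multiplicities are chi_5: 1, chi_7: 1. Dimension check: dim(chi_6)*dim(chi_5) = 2*2 = 4 and sum (mult * dim) = 1*2 + 1*2 = 4.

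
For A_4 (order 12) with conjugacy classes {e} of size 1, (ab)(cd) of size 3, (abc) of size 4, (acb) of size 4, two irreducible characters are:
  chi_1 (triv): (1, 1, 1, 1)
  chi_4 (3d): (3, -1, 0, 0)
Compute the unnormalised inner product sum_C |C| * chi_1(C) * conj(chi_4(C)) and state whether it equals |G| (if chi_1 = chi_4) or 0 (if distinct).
Sum = 0; so <chi_1, chi_4> = 0 (distinct irreducibles are orthogonal).

Details: Compute term by term over conjugacy classes (|C| * chi_1(C) * conj(chi_4(C))):
  1*(1)*conj(3) + 3*(1)*conj(-1) + 4*(1)*conj(0) + 4*(1)*conj(0)
  = (3) + (-3) + (0) + (0)
  = 0.
(Exp terms are combined using exp(i*s)*conj(exp(i*t)) = exp(i*(s-t)), and sums of them are collapsed using the identity that for every m > 1 the m distinct m-th roots of unity sum to 0, e.g. 1 + exp(2*I*pi/3) + exp(-2*I*pi/3) = 0.)
Dividing by |G| = 12 gives 0/12 = 0, matching the row-orthogonality relation <chi_1, chi_4> = [chi_1 = chi_4].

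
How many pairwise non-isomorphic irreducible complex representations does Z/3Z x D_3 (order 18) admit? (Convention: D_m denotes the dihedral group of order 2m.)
9

The number of irreducible complex representations of a finite group equals its number of conjugacy classes. For a direct product, #classes(G x H) = #classes(G) * #classes(H). Z/3Z has 3 classes (abelian), D_3 has 3 classes, so 3 * 3 = 9, so Z/3Z x D_3 (order 18) has exactly 9 irreducible complex representations.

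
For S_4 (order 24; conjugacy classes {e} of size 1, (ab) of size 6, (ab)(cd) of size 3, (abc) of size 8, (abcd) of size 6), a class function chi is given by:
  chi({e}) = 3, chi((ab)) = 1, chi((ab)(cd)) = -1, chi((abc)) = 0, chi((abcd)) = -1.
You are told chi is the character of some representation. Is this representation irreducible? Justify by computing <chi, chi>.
Irreducible: <chi, chi> = 1.

Details: <chi, chi> = (1/|G|) sum_C |C| * |chi(C)|^2 = (1/24)[1*|3|^2 + 6*|1|^2 + 3*|-1|^2 + 8*|0|^2 + 6*|-1|^2]
  = (1/24)[(9) + (6) + (3) + (0) + (6)] = 24/24 = 1.
A character is irreducible iff <chi, chi> = 1, so this representation is irreducible.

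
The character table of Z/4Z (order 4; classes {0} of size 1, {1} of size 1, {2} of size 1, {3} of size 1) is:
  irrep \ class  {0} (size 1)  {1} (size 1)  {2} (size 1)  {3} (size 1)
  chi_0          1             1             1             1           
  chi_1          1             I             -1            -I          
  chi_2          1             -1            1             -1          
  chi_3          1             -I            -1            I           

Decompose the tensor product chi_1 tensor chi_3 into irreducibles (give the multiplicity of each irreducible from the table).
chi_1 tensor chi_3 = chi_0 (all other irreducibles have multiplicity 0).

Explanation: The character of a tensor product is the pointwise product (chi_1 * chi_3)(C) = chi_1(C) * chi_3(C):
  {0}: (1)*(1), {1}: (I)*(-I), {2}: (-1)*(-1), {3}: (-I)*(I)
so (chi_1 * chi_3) takes values
  {0} -> 1, {1} -> 1, {2} -> 1, {3} -> 1.
Now take the inner product of this character with each irreducible chi from the table, <chi_1*chi_3, chi> = (1/4) sum_C |C| (chi_1*chi_3)(C) conj(chi(C)):
  <chi_1*chi_3, chi_0> = (1/4)[1*(1)*conj(1) + 1*(1)*conj(1) + 1*(1)*conj(1) + 1*(1)*conj(1)]
      = (1/4)[(1) + (1) + (1) + (1)] = 4/4 = 1
  <chi_1*chi_3, chi_1> = (1/4)[1*(1)*conj(1) + 1*(1)*conj(I) + 1*(1)*conj(-1) + 1*(1)*conj(-I)]
      = (1/4)[(1) + (-I) + (-1) + (I)] = 0/4 = 0
  <chi_1*chi_3, chi_2> = (1/4)[1*(1)*conj(1) + 1*(1)*conj(-1) + 1*(1)*conj(1) + 1*(1)*conj(-1)]
      = (1/4)[(1) + (-1) + (1) + (-1)] = 0/4 = 0
  <chi_1*chi_3, chi_3> = (1/4)[1*(1)*conj(1) + 1*(1)*conj(-I) + 1*(1)*conj(-1) + 1*(1)*conj(I)]
      = (1/4)[(1) + (I) + (-1) + (-I)] = 0/4 = 0
(Exp terms are combined using exp(i*s)*conj(exp(i*t)) = exp(i*(s-t)), and sums of them are collapsed using the identity that for every m > 1 the m distinct m-th roots of unity sum to 0, e.g. 1 + exp(2*I*pi/3) + exp(-2*I*pi/3) = 0.)
Hence the multiplicities are chi_0: 1. Dimension check: dim(chi_1)*dim(chi_3) = 1*1 = 1 and sum (mult * dim) = 1*1 = 1.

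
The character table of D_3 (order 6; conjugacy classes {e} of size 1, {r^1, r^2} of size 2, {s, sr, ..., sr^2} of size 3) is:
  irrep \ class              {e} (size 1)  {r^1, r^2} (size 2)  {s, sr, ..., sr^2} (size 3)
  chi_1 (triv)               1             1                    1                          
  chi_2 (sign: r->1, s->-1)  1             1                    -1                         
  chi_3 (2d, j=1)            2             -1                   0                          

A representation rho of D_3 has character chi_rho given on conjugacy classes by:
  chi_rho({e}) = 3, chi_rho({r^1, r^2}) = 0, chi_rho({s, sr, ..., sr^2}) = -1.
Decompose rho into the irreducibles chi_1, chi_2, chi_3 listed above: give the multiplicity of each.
Multiplicities: chi_1: 0, chi_2: 1, chi_3: 1.

Derivation: Use <chi_rho, chi> = (1/|G|) sum_C |C| * chi_rho(C) * conj(chi(C)) with |G| = 6 for each irreducible chi in the table:
  <chi_rho, chi_1> = (1/6)[1*(3)*conj(1) + 2*(0)*conj(1) + 3*(-1)*conj(1)]
      = (1/6)[(3) + (0) + (-3)] = 0/6 = 0
  <chi_rho, chi_2> = (1/6)[1*(3)*conj(1) + 2*(0)*conj(1) + 3*(-1)*conj(-1)]
      = (1/6)[(3) + (0) + (3)] = 6/6 = 1
  <chi_rho, chi_3> = (1/6)[1*(3)*conj(2) + 2*(0)*conj(-1) + 3*(-1)*conj(0)]
      = (1/6)[(6) + (0) + (0)] = 6/6 = 1
Dimension check: dim(rho) = sum (mult * dim) = 0*1 + 1*1 + 1*2 = 3 = chi_rho(e) = 3.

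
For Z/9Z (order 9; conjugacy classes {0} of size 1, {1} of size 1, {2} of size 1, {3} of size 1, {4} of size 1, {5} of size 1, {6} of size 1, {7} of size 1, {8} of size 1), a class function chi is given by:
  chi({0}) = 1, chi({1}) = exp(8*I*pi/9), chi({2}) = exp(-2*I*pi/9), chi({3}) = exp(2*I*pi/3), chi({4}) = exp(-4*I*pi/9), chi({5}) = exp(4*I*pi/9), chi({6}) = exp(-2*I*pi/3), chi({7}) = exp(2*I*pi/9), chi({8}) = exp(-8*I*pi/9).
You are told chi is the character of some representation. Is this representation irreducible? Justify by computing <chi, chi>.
Irreducible: <chi, chi> = 1.

<chi, chi> = (1/|G|) sum_C |C| * |chi(C)|^2 = (1/9)[1*|1|^2 + 1*|exp(8*I*pi/9)|^2 + 1*|exp(-2*I*pi/9)|^2 + 1*|exp(2*I*pi/3)|^2 + 1*|exp(-4*I*pi/9)|^2 + 1*|exp(4*I*pi/9)|^2 + 1*|exp(-2*I*pi/3)|^2 + 1*|exp(2*I*pi/9)|^2 + 1*|exp(-8*I*pi/9)|^2]
  = (1/9)[(1) + (1) + (1) + (1) + (1) + (1) + (1) + (1) + (1)] = 9/9 = 1.
(Exp terms are combined using exp(i*s)*conj(exp(i*t)) = exp(i*(s-t)), and sums of them are collapsed using the identity that for every m > 1 the m distinct m-th roots of unity sum to 0, e.g. 1 + exp(2*I*pi/3) + exp(-2*I*pi/3) = 0.)
A character is irreducible iff <chi, chi> = 1, so this representation is irreducible.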